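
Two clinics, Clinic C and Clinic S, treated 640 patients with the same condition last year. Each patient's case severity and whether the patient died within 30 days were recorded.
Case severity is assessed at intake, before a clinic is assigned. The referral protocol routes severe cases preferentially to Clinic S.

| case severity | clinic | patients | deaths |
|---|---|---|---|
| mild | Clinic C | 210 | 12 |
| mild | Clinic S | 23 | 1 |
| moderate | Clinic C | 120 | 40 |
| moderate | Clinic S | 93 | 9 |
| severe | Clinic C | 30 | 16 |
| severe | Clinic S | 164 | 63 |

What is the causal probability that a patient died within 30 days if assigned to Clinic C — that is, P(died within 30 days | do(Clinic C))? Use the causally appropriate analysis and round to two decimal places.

0.29

The stratified and pooled comparisons disagree (Clinic S wins within each case severity; Clinic C wins overall), so the answer turns on the causal role of case severity.
Case severity satisfies the back-door criterion: it is not a descendant of the clinic, and it blocks the spurious path from clinic to outcome. Adjusting for it (i.e., using the within-case severity rates) gives the causal effect.
Standardising Clinic C to the population case severity mix: 0.364·12/210 + 0.333·40/120 + 0.303·16/30 = 0.293.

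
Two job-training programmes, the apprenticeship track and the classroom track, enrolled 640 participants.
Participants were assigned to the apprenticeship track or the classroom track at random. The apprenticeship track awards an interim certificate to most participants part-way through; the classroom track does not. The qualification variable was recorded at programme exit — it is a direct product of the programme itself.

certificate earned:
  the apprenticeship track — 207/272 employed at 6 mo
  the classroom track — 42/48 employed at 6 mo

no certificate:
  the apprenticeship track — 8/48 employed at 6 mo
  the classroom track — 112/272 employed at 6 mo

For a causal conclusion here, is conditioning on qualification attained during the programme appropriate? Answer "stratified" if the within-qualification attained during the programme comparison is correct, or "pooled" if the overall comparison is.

pooled

Qualification attained during the programme lies on the pathway programme → qualification attained during the programme → outcome, so adjusting for it blocks the indirect effect. For the total causal effect of programme, use the unadjusted pooled rates.
Pooled: the apprenticeship track 67.2% vs the classroom track 48.1%; the apprenticeship track is higher overall.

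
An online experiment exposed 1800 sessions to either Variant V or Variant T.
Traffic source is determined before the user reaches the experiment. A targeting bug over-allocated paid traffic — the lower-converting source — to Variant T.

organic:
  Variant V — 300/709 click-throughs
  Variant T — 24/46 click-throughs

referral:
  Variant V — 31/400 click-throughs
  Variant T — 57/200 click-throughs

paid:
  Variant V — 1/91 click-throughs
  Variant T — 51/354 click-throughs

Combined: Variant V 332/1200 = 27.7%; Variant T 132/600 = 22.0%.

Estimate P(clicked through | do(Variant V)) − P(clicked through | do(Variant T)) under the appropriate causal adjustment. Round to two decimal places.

-0.14

The imbalance in traffic source arose from how sessions were allocated, not from anything the variant did; and traffic source independently affects the outcome. The pooled gap is confounded — condition on traffic source.
Adjusting over the population distribution of traffic source: 0.419·(0.423−0.522) + 0.333·(0.077−0.285) + 0.247·(0.011−0.144) = -0.143.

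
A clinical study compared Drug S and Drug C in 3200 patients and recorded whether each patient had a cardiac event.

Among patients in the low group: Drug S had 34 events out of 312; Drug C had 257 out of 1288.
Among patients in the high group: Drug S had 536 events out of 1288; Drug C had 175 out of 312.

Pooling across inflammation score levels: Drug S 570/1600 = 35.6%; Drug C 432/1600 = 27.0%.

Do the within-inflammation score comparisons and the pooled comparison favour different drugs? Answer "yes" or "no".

yes

Within each inflammation score level (low 10.9% vs 20.0%; high 41.6% vs 56.1%), Drug S has the lower rate every time. Pooled: 35.6% vs 27.0% — Drug C has the lower rate overall. The two comparisons disagree.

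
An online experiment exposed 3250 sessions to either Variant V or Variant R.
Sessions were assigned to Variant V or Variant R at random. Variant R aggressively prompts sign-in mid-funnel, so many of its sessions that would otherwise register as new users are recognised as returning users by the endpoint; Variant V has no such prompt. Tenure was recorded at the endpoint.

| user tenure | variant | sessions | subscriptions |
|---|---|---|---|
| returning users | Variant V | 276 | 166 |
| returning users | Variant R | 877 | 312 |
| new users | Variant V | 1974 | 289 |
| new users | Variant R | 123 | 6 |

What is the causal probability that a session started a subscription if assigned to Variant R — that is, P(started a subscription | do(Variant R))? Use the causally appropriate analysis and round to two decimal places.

0.32

User tenure is recorded after the variant and is itself shifted by it — it sits on the causal path from variant to outcome. Conditioning on a mediator would strip out part of the effect we want; the pooled comparison gives the total causal effect.
So P(outcome | do(Variant R)) is just the pooled rate for Variant R: 318/1000 = 0.318.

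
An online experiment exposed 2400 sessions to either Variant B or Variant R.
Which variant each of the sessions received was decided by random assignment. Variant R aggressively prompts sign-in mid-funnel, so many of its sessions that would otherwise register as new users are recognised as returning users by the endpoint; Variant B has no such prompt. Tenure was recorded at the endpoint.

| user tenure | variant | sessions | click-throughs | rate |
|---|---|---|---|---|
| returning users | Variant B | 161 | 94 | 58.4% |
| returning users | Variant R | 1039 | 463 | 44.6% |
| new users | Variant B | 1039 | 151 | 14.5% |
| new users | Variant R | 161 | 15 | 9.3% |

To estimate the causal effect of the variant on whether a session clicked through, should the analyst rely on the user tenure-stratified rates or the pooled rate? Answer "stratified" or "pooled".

pooled

User tenure is downstream of the variant. One should not condition on a consequence of treatment, so the overall rates are the right comparison.
Pooled: Variant B 20.4% vs Variant R 39.8%; Variant R is higher overall.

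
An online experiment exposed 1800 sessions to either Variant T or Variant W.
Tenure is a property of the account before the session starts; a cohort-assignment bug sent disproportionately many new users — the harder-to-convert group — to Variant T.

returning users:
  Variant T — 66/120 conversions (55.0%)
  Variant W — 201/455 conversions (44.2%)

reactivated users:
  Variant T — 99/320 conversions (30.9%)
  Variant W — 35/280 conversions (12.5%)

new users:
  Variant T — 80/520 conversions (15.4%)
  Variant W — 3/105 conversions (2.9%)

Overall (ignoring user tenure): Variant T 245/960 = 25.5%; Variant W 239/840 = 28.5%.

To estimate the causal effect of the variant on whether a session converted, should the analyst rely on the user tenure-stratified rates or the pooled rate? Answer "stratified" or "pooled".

User tenure differs across variants for reasons unrelated to any effect of the variant itself, and it separately predicts the outcome — a classic confounder. We must compare within user tenure levels.
Within each level — returning users: 55.0% vs 44.2%; reactivated users: 30.9% vs 12.5%; new users: 15.4% vs 2.9% — Variant T is higher every time.

stratified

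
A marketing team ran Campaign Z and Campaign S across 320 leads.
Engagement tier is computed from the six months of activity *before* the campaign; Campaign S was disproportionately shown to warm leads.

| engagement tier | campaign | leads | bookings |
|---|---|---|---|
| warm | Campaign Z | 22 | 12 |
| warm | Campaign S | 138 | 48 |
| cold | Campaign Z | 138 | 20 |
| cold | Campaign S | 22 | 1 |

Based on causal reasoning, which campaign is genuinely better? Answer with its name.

Campaign Z

Within every engagement tier level Campaign Z has the higher rate, yet pooled Campaign S does — Simpson's reversal.
Engagement tier is set before the campaign has any effect — it is not caused by the campaign — and it independently drives the outcome. That makes it a confounder, so the causal comparison is within engagement tier levels.
Within each level — warm: 54.5% vs 34.8%; cold: 14.5% vs 4.5% — Campaign Z is higher every time.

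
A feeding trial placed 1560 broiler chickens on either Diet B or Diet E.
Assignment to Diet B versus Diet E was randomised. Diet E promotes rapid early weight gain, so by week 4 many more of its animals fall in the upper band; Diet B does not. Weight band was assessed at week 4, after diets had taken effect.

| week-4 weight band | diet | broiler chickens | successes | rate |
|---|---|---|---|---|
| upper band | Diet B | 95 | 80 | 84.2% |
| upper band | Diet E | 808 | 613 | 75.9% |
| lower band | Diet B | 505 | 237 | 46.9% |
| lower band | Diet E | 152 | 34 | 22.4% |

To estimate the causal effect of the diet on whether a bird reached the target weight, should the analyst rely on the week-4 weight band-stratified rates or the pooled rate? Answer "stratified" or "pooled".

pooled

Stratifying would compare diets among broiler chickens the diets themselves sorted into week-4 weight band groups — a form of selection on an intermediate. The unconditioned pooled rates give the total causal effect.
Pooled: Diet B 52.8% vs Diet E 67.4%; Diet E is higher overall.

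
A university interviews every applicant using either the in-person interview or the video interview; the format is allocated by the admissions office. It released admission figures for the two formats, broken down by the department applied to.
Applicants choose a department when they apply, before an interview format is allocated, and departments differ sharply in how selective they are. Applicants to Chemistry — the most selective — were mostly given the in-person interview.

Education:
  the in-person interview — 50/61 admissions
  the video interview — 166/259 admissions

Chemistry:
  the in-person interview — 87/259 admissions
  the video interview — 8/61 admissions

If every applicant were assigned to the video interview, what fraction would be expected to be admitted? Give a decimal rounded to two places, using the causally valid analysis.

The imbalance in department arose from how applicants were allocated, not from anything the interview format did; and department independently affects the outcome. The pooled gap is confounded — condition on department.
Standardising the video interview to the population department mix: 0.500·166/259 + 0.500·8/61 = 0.386.

0.39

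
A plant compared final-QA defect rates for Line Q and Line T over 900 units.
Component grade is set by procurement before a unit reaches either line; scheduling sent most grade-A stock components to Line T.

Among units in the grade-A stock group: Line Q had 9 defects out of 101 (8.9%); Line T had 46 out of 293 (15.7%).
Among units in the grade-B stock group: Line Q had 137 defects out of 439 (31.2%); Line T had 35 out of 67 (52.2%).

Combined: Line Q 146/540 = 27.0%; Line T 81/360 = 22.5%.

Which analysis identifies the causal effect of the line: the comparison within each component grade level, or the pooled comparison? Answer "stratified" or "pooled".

The component grade-specific comparison favours Line Q throughout, but the pooled figures favour Line T. The question is whether to condition on component grade.
Since component grade is a pre-existing factor (not a product of the line) and it affects the outcome on its own, it is a confounder. The stratified rates, not the pooled rate, identify the causal effect.
Within each level — grade-A stock: 8.9% vs 15.7%; grade-B stock: 31.2% vs 52.2% — Line Q is lower every time.

stratified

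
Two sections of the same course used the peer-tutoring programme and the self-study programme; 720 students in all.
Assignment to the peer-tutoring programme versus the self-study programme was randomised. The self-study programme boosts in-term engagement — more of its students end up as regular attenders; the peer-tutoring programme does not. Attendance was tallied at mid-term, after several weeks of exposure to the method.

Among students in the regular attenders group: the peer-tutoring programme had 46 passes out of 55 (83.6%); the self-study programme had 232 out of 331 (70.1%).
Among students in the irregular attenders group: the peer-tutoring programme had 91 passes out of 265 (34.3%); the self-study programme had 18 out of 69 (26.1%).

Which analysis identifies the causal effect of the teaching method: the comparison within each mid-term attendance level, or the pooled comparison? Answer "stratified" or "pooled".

pooled

Because the teaching method influences mid-term attendance, mid-term attendance is a post-treatment mediator, not a confounder. Stratifying on it would bias the estimate; the causal effect is the crude pooled difference.
Pooled: the peer-tutoring programme 42.8% vs the self-study programme 62.5%; the self-study programme is higher overall.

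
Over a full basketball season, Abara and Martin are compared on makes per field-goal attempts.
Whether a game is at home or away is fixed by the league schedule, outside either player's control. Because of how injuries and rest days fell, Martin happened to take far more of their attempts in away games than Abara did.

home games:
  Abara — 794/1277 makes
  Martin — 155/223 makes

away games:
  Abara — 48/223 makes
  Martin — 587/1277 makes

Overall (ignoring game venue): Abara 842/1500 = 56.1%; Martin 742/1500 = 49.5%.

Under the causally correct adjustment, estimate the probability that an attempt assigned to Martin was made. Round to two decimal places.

0.58

The stratified and pooled comparisons disagree (Martin wins within each game venue; Abara wins overall), so the answer turns on the causal role of game venue.
Since game venue is a pre-existing factor (not a product of the player) and it affects the outcome on its own, it is a confounder. The stratified rates, not the pooled rate, identify the causal effect.
Standardising Martin to the population game venue mix: 0.500·155/223 + 0.500·587/1277 = 0.577.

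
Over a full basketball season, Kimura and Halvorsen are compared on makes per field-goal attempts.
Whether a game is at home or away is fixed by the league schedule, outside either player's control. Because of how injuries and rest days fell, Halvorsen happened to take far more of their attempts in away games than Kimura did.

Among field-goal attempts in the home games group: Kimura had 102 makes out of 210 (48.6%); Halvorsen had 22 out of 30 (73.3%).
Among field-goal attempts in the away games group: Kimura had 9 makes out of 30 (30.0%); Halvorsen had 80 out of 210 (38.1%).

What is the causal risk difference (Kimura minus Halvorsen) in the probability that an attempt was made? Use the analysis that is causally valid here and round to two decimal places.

-0.16

Since game venue is a pre-existing factor (not a product of the player) and it affects the outcome on its own, it is a confounder. The stratified rates, not the pooled rate, identify the causal effect.
Adjusting over the population distribution of game venue: 0.500·(0.486−0.733) + 0.500·(0.300−0.381) = -0.164.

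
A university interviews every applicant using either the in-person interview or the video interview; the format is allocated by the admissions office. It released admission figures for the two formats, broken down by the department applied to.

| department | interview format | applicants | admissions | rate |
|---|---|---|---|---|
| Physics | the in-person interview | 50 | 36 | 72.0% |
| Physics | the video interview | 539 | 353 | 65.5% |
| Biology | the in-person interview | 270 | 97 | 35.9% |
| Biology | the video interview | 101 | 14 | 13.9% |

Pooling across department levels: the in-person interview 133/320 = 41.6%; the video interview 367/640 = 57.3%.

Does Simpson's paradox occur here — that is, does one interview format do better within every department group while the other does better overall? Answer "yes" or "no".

yes

Within each department level (Physics 72.0% vs 65.5%; Biology 35.9% vs 13.9%), the in-person interview has the higher rate every time. Pooled: 41.6% vs 57.3% — the video interview has the higher rate overall. The two comparisons disagree.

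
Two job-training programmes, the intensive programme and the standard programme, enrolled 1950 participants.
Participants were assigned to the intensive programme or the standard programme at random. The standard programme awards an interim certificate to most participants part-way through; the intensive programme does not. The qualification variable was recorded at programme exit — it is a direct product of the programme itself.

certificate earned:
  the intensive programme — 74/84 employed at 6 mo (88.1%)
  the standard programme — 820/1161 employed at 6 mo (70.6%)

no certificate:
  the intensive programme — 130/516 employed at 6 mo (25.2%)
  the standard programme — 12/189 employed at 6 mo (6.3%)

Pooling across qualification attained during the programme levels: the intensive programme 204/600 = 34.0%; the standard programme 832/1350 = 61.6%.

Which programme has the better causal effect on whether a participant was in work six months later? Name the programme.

Within every qualification attained during the programme level the intensive programme has the higher rate, yet pooled the standard programme does — Simpson's reversal.
Qualification attained during the programme is recorded after the programme and is itself shifted by it — it sits on the causal path from programme to outcome. Conditioning on a mediator would strip out part of the effect we want; the pooled comparison gives the total causal effect.
Pooled: the intensive programme 34.0% vs the standard programme 61.6%; the standard programme is higher overall.

the standard programme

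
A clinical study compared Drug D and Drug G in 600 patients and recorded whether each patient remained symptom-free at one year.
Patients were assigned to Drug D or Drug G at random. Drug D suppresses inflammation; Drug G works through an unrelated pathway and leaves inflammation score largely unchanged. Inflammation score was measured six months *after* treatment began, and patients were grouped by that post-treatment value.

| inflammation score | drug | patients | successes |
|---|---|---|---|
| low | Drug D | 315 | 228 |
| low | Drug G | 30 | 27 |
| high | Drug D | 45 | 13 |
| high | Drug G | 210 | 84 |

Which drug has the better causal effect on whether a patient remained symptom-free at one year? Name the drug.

Drug D

The distribution of inflammation score is itself part of what the drug does — it is an intermediate outcome. Holding it fixed would remove that part of the effect; the total effect is the pooled difference.
Pooled: Drug D 66.9% vs Drug G 46.2%; Drug D is higher overall.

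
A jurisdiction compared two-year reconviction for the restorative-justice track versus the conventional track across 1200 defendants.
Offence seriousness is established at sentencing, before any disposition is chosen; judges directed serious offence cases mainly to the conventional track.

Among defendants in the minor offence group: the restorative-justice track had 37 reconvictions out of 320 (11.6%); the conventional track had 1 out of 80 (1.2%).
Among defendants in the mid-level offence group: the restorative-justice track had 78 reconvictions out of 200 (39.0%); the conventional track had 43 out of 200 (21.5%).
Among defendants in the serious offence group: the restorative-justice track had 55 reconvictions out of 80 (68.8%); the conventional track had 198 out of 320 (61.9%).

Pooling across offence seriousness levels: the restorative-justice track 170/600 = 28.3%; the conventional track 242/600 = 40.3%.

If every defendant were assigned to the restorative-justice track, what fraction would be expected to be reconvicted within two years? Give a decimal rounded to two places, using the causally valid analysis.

0.40

Offence seriousness differs across dispositions for reasons unrelated to any effect of the disposition itself, and it separately predicts the outcome — a classic confounder. We must compare within offence seriousness levels.
Standardising the restorative-justice track to the population offence seriousness mix: 0.333·37/320 + 0.333·78/200 + 0.333·55/80 = 0.398.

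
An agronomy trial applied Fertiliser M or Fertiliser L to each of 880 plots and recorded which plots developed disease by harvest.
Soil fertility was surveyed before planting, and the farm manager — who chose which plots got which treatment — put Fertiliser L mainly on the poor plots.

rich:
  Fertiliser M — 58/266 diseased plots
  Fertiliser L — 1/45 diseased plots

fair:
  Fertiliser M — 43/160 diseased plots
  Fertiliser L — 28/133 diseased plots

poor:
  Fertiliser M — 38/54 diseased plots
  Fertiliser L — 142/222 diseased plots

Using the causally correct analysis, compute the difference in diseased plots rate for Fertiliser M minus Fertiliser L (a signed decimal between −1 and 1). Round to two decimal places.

Nothing the fertiliser does changes soil fertility; the imbalance is an allocation artefact. With soil fertility also predicting the outcome, the pooled figure is confounded, and the within-stratum comparison is the causal one.
Adjusting over the population distribution of soil fertility: 0.353·(0.218−0.022) + 0.333·(0.269−0.211) + 0.314·(0.704−0.640) = +0.109.

+0.11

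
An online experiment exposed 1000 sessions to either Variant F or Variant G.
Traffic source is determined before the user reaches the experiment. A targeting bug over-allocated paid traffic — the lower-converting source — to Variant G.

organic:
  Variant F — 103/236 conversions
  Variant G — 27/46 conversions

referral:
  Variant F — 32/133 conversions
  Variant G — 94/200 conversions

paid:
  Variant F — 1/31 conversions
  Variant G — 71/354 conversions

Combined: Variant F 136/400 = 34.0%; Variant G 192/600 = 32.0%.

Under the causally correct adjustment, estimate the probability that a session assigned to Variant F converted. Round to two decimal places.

Within every traffic source level Variant G has the higher rate, yet pooled Variant F does — Simpson's reversal.
Nothing the variant does changes traffic source; the imbalance is an allocation artefact. With traffic source also predicting the outcome, the pooled figure is confounded, and the within-stratum comparison is the causal one.
Standardising Variant F to the population traffic source mix: 0.282·103/236 + 0.333·32/133 + 0.385·1/31 = 0.216.

0.22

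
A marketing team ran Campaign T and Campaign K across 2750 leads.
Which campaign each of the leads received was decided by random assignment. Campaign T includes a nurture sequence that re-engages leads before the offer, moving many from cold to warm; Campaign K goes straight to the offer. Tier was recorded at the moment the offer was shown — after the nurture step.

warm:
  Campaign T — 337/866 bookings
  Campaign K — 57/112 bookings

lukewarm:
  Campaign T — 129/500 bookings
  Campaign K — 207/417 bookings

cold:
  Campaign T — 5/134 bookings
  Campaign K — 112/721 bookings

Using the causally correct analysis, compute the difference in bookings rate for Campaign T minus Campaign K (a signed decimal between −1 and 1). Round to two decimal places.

Because the campaign influences engagement tier, engagement tier is a post-treatment mediator, not a confounder. Stratifying on it would bias the estimate; the causal effect is the crude pooled difference.
The causal difference is the pooled difference: 0.314 − 0.301 = +0.013.

+0.01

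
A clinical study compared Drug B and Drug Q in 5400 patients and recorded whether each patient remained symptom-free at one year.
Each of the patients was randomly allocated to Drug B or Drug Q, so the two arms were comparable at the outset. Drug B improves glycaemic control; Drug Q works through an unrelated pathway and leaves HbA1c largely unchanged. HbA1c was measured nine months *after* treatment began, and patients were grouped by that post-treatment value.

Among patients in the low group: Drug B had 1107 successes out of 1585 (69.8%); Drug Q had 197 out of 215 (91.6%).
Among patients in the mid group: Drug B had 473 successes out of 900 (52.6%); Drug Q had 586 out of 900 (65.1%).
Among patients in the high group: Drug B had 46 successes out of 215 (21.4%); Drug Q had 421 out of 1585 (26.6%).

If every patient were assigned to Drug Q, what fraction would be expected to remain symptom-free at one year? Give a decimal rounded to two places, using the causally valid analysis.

The HbA1c-specific comparison favours Drug Q throughout, but the pooled figures favour Drug B. The question is whether to condition on HbA1c.
HbA1c is recorded after the drug and is itself shifted by it — it sits on the causal path from drug to outcome. Conditioning on a mediator would strip out part of the effect we want; the pooled comparison gives the total causal effect.
So P(outcome | do(Drug Q)) is just the pooled rate for Drug Q: 1204/2700 = 0.446.

0.45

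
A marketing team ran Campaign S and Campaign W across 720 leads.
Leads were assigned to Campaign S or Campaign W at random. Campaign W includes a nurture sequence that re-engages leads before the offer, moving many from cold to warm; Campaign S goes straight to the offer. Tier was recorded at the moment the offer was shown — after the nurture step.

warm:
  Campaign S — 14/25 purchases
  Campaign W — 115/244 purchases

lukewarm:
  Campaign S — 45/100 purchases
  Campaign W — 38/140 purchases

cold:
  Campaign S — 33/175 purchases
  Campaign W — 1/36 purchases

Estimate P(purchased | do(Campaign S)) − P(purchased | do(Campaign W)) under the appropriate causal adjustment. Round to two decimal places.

-0.06

Stratifying would compare campaigns among leads the campaigns themselves sorted into engagement tier groups — a form of selection on an intermediate. The unconditioned pooled rates give the total causal effect.
The causal difference is the pooled difference: 0.307 − 0.367 = -0.060.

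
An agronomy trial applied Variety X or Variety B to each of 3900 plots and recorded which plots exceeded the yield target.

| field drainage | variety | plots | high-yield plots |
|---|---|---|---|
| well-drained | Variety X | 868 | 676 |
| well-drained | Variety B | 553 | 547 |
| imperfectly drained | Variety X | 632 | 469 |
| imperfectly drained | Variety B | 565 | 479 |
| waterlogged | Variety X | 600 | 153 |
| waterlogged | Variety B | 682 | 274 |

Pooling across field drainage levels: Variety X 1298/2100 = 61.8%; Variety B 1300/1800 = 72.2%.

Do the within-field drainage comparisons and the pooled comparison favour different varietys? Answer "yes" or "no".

Within each field drainage level (well-drained 77.9% vs 98.9%; imperfectly drained 74.2% vs 84.8%; waterlogged 25.5% vs 40.2%), Variety B has the higher rate every time. Pooled: 61.8% vs 72.2% — Variety B has the higher rate overall. They agree.

no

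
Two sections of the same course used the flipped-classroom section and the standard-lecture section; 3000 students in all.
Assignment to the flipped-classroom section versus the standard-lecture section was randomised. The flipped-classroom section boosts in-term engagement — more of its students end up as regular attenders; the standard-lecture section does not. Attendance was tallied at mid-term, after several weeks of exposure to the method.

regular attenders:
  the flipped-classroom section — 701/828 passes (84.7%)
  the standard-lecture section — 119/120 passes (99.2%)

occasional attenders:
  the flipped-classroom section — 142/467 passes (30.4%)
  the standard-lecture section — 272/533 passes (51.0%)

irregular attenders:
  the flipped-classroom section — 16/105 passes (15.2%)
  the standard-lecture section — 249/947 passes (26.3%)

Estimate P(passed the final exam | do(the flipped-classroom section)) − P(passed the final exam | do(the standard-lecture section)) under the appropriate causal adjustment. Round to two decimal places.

+0.21

Within every mid-term attendance level the standard-lecture section has the higher rate, yet pooled the flipped-classroom section does — Simpson's reversal.
Mid-term attendance is downstream of the teaching method. One should not condition on a consequence of treatment, so the overall rates are the right comparison.
The causal difference is the pooled difference: 0.614 − 0.400 = +0.214.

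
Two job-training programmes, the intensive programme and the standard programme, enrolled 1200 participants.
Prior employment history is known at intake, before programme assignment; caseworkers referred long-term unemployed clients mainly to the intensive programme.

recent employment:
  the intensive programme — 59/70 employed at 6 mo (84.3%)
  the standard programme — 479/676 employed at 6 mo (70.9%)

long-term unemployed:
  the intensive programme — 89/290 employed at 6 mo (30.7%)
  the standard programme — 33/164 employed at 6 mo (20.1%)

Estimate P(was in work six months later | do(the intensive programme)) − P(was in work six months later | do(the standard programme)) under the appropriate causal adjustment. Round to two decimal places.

The prior employment history-specific comparison favours the intensive programme throughout, but the pooled figures favour the standard programme. The question is whether to condition on prior employment history.
Since prior employment history is a pre-existing factor (not a product of the programme) and it affects the outcome on its own, it is a confounder. The stratified rates, not the pooled rate, identify the causal effect.
Adjusting over the population distribution of prior employment history: 0.622·(0.843−0.709) + 0.378·(0.307−0.201) = +0.123.

+0.12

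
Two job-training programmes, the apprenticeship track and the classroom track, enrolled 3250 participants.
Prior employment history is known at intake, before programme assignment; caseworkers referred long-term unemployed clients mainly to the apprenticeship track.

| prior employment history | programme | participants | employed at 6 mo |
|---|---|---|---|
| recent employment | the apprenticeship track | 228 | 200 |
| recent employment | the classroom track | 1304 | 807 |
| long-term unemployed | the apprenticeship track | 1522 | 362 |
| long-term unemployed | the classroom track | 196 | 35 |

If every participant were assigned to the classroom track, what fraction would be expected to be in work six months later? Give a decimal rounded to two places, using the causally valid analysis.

0.39

Prior employment history differs across programmes for reasons unrelated to any effect of the programme itself, and it separately predicts the outcome — a classic confounder. We must compare within prior employment history levels.
Standardising the classroom track to the population prior employment history mix: 0.471·807/1304 + 0.529·35/196 = 0.386.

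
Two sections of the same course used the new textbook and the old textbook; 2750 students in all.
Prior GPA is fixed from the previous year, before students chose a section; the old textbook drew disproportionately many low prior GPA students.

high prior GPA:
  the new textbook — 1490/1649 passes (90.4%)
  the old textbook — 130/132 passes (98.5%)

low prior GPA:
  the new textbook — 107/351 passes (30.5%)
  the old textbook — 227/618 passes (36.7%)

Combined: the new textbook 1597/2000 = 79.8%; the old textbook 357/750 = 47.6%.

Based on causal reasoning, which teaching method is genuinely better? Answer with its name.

The imbalance in prior GPA band arose from how students were allocated, not from anything the teaching method did; and prior GPA band independently affects the outcome. The pooled gap is confounded — condition on prior GPA band.
Within each level — high prior GPA: 90.4% vs 98.5%; low prior GPA: 30.5% vs 36.7% — the old textbook is higher every time.

the old textbook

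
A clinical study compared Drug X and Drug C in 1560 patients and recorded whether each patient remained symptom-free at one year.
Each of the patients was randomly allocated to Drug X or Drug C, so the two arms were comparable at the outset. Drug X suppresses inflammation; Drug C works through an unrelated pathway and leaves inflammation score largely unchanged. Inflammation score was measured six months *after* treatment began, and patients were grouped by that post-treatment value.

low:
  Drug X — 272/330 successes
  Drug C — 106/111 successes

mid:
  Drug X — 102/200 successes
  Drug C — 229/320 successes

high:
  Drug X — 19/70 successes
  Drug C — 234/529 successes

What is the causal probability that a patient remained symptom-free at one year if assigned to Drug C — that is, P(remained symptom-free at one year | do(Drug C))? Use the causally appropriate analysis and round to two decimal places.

Because the drug influences inflammation score, inflammation score is a post-treatment mediator, not a confounder. Stratifying on it would bias the estimate; the causal effect is the crude pooled difference.
So P(outcome | do(Drug C)) is just the pooled rate for Drug C: 569/960 = 0.593.

0.59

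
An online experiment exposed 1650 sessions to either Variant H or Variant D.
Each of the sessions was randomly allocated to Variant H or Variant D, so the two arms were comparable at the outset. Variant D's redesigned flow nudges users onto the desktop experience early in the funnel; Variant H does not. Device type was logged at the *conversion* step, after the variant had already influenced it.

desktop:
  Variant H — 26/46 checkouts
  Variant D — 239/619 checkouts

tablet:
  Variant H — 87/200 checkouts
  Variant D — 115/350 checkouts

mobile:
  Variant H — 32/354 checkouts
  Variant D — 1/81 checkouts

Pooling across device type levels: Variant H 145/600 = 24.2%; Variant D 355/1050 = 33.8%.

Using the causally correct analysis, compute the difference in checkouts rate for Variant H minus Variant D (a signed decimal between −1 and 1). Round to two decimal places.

-0.10

Because the variant influences device type, device type is a post-treatment mediator, not a confounder. Stratifying on it would bias the estimate; the causal effect is the crude pooled difference.
The causal difference is the pooled difference: 0.242 − 0.338 = -0.096.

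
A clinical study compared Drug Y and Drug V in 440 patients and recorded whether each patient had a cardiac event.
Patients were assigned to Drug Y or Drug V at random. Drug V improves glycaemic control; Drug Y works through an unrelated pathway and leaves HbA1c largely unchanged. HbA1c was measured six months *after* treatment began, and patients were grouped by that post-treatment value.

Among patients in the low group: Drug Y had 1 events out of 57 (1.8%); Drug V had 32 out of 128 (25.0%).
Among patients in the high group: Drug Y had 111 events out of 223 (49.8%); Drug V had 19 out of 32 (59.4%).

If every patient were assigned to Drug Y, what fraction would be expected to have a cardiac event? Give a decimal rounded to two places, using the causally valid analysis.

0.40

HbA1c is recorded after the drug and is itself shifted by it — it sits on the causal path from drug to outcome. Conditioning on a mediator would strip out part of the effect we want; the pooled comparison gives the total causal effect.
So P(outcome | do(Drug Y)) is just the pooled rate for Drug Y: 112/280 = 0.400.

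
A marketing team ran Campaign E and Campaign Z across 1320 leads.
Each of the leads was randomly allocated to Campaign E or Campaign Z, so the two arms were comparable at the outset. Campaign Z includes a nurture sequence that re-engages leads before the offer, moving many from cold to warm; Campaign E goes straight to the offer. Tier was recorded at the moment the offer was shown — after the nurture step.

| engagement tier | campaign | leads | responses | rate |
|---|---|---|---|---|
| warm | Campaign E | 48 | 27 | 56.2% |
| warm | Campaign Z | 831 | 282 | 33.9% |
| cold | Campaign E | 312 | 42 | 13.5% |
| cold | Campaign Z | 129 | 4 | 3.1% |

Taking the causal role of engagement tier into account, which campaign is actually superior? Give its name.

Campaign Z

The engagement tier-specific comparison favours Campaign E throughout, but the pooled figures favour Campaign Z. The question is whether to condition on engagement tier.
Engagement tier here is a post-treatment variable shaped by the campaign; conditioning on it would introduce bias rather than remove it. The overall comparison is the causal one.
Pooled: Campaign E 19.2% vs Campaign Z 29.8%; Campaign Z is higher overall.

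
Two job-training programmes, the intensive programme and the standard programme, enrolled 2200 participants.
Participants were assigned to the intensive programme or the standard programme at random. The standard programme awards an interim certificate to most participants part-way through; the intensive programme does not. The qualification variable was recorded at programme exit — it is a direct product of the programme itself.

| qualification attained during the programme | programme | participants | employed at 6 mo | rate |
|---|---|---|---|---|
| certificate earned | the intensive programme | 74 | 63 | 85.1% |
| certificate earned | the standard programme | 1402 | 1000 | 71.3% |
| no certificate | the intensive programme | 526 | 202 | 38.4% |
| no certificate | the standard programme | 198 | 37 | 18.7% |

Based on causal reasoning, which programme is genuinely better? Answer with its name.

The distribution of qualification attained during the programme is itself part of what the programme does — it is an intermediate outcome. Holding it fixed would remove that part of the effect; the total effect is the pooled difference.
Pooled: the intensive programme 44.2% vs the standard programme 64.8%; the standard programme is higher overall.

the standard programme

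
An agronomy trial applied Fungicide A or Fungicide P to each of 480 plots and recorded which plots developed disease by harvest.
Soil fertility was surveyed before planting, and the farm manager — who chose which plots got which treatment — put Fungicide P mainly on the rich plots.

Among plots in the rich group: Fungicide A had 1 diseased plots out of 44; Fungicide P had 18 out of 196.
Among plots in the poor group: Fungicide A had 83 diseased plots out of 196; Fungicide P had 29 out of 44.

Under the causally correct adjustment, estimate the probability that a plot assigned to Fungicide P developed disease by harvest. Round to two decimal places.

0.38

The soil fertility-specific comparison favours Fungicide A throughout, but the pooled figures favour Fungicide P. The question is whether to condition on soil fertility.
Nothing the fungicide does changes soil fertility; the imbalance is an allocation artefact. With soil fertility also predicting the outcome, the pooled figure is confounded, and the within-stratum comparison is the causal one.
Standardising Fungicide P to the population soil fertility mix: 0.500·18/196 + 0.500·29/44 = 0.375.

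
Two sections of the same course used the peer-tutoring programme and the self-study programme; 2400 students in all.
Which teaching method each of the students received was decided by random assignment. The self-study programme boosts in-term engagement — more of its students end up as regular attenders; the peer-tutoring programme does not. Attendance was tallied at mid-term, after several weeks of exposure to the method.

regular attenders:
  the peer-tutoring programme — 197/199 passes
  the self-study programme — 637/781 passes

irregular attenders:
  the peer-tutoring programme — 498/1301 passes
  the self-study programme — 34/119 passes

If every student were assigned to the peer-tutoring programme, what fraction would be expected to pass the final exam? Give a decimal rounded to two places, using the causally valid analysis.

The mid-term attendance-specific comparison favours the peer-tutoring programme throughout, but the pooled figures favour the self-study programme. The question is whether to condition on mid-term attendance.
Mid-term attendance is recorded after the teaching method and is itself shifted by it — it sits on the causal path from teaching method to outcome. Conditioning on a mediator would strip out part of the effect we want; the pooled comparison gives the total causal effect.
So P(outcome | do(the peer-tutoring programme)) is just the pooled rate for the peer-tutoring programme: 695/1500 = 0.463.

0.46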